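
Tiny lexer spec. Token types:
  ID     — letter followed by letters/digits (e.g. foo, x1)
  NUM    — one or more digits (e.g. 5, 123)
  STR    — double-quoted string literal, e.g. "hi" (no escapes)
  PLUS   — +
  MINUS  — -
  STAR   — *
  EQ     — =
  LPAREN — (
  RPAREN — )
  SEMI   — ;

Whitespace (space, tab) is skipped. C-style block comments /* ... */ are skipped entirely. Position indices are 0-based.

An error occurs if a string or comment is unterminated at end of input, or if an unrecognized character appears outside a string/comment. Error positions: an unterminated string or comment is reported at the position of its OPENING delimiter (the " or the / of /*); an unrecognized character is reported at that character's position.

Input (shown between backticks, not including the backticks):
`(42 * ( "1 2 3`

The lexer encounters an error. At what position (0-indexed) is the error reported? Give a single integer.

Answer: 8

Derivation:
pos=0: emit LPAREN '('
pos=1: emit NUM '42' (now at pos=3)
pos=4: emit STAR '*'
pos=6: emit LPAREN '('
pos=8: enter STRING mode
pos=8: ERROR — unterminated string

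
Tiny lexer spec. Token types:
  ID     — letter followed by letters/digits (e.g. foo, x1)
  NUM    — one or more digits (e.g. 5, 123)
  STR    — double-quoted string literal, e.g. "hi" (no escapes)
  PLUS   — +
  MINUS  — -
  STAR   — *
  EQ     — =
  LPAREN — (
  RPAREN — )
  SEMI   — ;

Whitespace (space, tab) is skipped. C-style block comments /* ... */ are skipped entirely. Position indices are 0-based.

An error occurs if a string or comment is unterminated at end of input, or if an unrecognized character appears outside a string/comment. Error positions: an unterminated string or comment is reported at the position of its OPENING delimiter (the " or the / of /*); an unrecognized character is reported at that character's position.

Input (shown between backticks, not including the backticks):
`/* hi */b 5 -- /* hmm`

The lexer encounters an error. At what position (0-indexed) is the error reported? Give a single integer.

pos=0: enter COMMENT mode (saw '/*')
exit COMMENT mode (now at pos=8)
pos=8: emit ID 'b' (now at pos=9)
pos=10: emit NUM '5' (now at pos=11)
pos=12: emit MINUS '-'
pos=13: emit MINUS '-'
pos=15: enter COMMENT mode (saw '/*')
pos=15: ERROR — unterminated comment (reached EOF)

Answer: 15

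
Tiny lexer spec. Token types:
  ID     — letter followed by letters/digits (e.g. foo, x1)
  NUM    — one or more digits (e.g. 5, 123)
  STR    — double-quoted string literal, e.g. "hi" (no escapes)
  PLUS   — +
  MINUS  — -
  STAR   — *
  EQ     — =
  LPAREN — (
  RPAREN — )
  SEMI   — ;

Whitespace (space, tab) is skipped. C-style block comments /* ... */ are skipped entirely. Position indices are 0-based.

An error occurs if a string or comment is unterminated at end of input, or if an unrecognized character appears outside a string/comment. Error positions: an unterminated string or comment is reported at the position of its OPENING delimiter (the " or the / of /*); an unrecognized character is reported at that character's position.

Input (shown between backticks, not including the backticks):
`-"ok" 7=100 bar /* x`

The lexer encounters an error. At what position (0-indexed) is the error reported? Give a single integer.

pos=0: emit MINUS '-'
pos=1: enter STRING mode
pos=1: emit STR "ok" (now at pos=5)
pos=6: emit NUM '7' (now at pos=7)
pos=7: emit EQ '='
pos=8: emit NUM '100' (now at pos=11)
pos=12: emit ID 'bar' (now at pos=15)
pos=16: enter COMMENT mode (saw '/*')
pos=16: ERROR — unterminated comment (reached EOF)

Answer: 16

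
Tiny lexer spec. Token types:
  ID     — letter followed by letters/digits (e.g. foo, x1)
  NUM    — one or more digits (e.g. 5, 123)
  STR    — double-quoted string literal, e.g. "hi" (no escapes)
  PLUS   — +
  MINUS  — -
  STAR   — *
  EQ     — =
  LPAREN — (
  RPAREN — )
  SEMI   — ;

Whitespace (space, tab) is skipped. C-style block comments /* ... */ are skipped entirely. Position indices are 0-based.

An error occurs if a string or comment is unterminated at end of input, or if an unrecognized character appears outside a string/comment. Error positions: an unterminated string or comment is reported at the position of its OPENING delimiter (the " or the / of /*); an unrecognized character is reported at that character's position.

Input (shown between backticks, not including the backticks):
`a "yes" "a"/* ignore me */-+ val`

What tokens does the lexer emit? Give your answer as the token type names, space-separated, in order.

Answer: ID STR STR MINUS PLUS ID

Derivation:
pos=0: emit ID 'a' (now at pos=1)
pos=2: enter STRING mode
pos=2: emit STR "yes" (now at pos=7)
pos=8: enter STRING mode
pos=8: emit STR "a" (now at pos=11)
pos=11: enter COMMENT mode (saw '/*')
exit COMMENT mode (now at pos=26)
pos=26: emit MINUS '-'
pos=27: emit PLUS '+'
pos=29: emit ID 'val' (now at pos=32)
DONE. 6 tokens: [ID, STR, STR, MINUS, PLUS, ID]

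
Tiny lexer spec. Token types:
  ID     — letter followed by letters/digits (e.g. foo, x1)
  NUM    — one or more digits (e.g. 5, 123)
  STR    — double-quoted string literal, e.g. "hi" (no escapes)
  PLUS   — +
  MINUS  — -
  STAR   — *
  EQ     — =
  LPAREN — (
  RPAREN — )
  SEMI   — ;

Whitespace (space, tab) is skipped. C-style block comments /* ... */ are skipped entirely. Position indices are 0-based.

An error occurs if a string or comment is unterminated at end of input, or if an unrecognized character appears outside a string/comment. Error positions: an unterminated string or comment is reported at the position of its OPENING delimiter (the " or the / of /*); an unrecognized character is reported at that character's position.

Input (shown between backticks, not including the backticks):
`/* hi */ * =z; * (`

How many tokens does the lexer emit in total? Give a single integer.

Answer: 6

Derivation:
pos=0: enter COMMENT mode (saw '/*')
exit COMMENT mode (now at pos=8)
pos=9: emit STAR '*'
pos=11: emit EQ '='
pos=12: emit ID 'z' (now at pos=13)
pos=13: emit SEMI ';'
pos=15: emit STAR '*'
pos=17: emit LPAREN '('
DONE. 6 tokens: [STAR, EQ, ID, SEMI, STAR, LPAREN]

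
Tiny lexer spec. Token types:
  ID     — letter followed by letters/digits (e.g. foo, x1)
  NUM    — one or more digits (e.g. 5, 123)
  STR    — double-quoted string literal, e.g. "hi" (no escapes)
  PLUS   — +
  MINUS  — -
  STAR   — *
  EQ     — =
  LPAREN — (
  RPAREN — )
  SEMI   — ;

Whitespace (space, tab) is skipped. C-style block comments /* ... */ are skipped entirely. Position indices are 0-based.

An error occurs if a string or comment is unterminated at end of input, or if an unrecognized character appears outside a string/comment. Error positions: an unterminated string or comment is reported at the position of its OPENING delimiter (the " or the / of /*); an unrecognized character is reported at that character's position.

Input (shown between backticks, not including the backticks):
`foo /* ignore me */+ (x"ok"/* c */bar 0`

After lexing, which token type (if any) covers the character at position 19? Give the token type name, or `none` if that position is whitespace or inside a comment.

Answer: PLUS

Derivation:
pos=0: emit ID 'foo' (now at pos=3)
pos=4: enter COMMENT mode (saw '/*')
exit COMMENT mode (now at pos=19)
pos=19: emit PLUS '+'
pos=21: emit LPAREN '('
pos=22: emit ID 'x' (now at pos=23)
pos=23: enter STRING mode
pos=23: emit STR "ok" (now at pos=27)
pos=27: enter COMMENT mode (saw '/*')
exit COMMENT mode (now at pos=34)
pos=34: emit ID 'bar' (now at pos=37)
pos=38: emit NUM '0' (now at pos=39)
DONE. 7 tokens: [ID, PLUS, LPAREN, ID, STR, ID, NUM]
Position 19: char is '+' -> PLUS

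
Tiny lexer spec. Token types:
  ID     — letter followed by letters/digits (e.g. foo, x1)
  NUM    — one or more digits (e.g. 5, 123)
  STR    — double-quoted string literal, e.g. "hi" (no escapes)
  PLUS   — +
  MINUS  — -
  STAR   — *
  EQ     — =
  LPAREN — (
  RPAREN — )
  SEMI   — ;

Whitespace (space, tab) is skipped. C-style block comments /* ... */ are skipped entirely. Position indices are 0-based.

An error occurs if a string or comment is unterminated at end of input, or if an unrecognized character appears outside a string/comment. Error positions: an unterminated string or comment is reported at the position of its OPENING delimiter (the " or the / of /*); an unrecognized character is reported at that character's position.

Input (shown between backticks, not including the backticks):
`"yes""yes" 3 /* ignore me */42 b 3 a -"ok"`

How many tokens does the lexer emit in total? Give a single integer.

pos=0: enter STRING mode
pos=0: emit STR "yes" (now at pos=5)
pos=5: enter STRING mode
pos=5: emit STR "yes" (now at pos=10)
pos=11: emit NUM '3' (now at pos=12)
pos=13: enter COMMENT mode (saw '/*')
exit COMMENT mode (now at pos=28)
pos=28: emit NUM '42' (now at pos=30)
pos=31: emit ID 'b' (now at pos=32)
pos=33: emit NUM '3' (now at pos=34)
pos=35: emit ID 'a' (now at pos=36)
pos=37: emit MINUS '-'
pos=38: enter STRING mode
pos=38: emit STR "ok" (now at pos=42)
DONE. 9 tokens: [STR, STR, NUM, NUM, ID, NUM, ID, MINUS, STR]

Answer: 9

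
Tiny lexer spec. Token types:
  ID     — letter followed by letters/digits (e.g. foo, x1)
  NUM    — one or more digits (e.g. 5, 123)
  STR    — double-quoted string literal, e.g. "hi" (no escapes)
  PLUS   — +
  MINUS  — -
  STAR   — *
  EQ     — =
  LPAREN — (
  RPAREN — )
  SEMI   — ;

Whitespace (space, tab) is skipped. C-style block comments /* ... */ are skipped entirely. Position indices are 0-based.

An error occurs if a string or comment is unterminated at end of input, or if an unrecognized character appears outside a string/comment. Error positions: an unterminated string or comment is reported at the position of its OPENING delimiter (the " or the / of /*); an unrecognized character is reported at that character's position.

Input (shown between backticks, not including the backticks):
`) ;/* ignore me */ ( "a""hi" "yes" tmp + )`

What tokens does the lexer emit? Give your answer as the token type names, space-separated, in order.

pos=0: emit RPAREN ')'
pos=2: emit SEMI ';'
pos=3: enter COMMENT mode (saw '/*')
exit COMMENT mode (now at pos=18)
pos=19: emit LPAREN '('
pos=21: enter STRING mode
pos=21: emit STR "a" (now at pos=24)
pos=24: enter STRING mode
pos=24: emit STR "hi" (now at pos=28)
pos=29: enter STRING mode
pos=29: emit STR "yes" (now at pos=34)
pos=35: emit ID 'tmp' (now at pos=38)
pos=39: emit PLUS '+'
pos=41: emit RPAREN ')'
DONE. 9 tokens: [RPAREN, SEMI, LPAREN, STR, STR, STR, ID, PLUS, RPAREN]

Answer: RPAREN SEMI LPAREN STR STR STR ID PLUS RPAREN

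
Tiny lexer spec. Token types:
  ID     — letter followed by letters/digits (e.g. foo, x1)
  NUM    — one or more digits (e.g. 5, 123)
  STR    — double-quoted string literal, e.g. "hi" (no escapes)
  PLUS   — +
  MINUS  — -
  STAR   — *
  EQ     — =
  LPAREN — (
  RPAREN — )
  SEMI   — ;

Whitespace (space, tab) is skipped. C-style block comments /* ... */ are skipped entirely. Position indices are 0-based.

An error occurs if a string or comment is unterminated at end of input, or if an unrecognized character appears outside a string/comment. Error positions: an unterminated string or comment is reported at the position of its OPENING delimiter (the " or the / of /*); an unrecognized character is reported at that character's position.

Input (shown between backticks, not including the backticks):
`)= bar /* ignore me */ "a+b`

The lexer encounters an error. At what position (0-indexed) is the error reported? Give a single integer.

Answer: 23

Derivation:
pos=0: emit RPAREN ')'
pos=1: emit EQ '='
pos=3: emit ID 'bar' (now at pos=6)
pos=7: enter COMMENT mode (saw '/*')
exit COMMENT mode (now at pos=22)
pos=23: enter STRING mode
pos=23: ERROR — unterminated string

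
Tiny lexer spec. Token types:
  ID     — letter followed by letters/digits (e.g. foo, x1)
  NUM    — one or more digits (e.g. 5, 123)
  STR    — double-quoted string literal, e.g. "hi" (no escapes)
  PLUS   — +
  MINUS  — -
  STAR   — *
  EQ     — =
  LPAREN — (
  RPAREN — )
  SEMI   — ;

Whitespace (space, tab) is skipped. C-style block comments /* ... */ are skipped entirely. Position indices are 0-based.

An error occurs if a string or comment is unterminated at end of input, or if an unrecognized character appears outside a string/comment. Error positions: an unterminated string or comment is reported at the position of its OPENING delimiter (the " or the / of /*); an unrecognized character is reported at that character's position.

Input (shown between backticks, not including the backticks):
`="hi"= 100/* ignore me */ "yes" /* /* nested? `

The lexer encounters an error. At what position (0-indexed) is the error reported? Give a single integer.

Answer: 32

Derivation:
pos=0: emit EQ '='
pos=1: enter STRING mode
pos=1: emit STR "hi" (now at pos=5)
pos=5: emit EQ '='
pos=7: emit NUM '100' (now at pos=10)
pos=10: enter COMMENT mode (saw '/*')
exit COMMENT mode (now at pos=25)
pos=26: enter STRING mode
pos=26: emit STR "yes" (now at pos=31)
pos=32: enter COMMENT mode (saw '/*')
pos=32: ERROR — unterminated comment (reached EOF)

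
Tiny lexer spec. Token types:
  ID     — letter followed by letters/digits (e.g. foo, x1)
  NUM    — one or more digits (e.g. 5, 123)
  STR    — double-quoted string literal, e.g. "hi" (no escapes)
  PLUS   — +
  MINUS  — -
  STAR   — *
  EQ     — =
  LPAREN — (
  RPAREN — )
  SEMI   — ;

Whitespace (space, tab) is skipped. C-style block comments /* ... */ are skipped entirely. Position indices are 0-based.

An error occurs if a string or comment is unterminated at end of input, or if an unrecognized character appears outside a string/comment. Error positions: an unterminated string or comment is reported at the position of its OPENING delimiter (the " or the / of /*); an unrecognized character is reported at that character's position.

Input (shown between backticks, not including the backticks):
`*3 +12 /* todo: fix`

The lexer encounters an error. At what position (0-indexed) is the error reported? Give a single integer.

pos=0: emit STAR '*'
pos=1: emit NUM '3' (now at pos=2)
pos=3: emit PLUS '+'
pos=4: emit NUM '12' (now at pos=6)
pos=7: enter COMMENT mode (saw '/*')
pos=7: ERROR — unterminated comment (reached EOF)

Answer: 7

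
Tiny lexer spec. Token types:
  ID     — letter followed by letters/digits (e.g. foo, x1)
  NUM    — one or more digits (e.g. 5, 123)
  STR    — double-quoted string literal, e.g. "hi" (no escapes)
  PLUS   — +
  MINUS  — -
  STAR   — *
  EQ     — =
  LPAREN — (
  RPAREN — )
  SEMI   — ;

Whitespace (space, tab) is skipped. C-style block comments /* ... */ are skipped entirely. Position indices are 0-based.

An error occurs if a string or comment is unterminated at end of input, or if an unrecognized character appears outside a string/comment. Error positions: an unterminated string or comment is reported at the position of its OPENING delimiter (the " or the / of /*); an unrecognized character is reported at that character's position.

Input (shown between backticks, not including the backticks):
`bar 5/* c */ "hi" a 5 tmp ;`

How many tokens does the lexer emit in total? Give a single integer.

pos=0: emit ID 'bar' (now at pos=3)
pos=4: emit NUM '5' (now at pos=5)
pos=5: enter COMMENT mode (saw '/*')
exit COMMENT mode (now at pos=12)
pos=13: enter STRING mode
pos=13: emit STR "hi" (now at pos=17)
pos=18: emit ID 'a' (now at pos=19)
pos=20: emit NUM '5' (now at pos=21)
pos=22: emit ID 'tmp' (now at pos=25)
pos=26: emit SEMI ';'
DONE. 7 tokens: [ID, NUM, STR, ID, NUM, ID, SEMI]

Answer: 7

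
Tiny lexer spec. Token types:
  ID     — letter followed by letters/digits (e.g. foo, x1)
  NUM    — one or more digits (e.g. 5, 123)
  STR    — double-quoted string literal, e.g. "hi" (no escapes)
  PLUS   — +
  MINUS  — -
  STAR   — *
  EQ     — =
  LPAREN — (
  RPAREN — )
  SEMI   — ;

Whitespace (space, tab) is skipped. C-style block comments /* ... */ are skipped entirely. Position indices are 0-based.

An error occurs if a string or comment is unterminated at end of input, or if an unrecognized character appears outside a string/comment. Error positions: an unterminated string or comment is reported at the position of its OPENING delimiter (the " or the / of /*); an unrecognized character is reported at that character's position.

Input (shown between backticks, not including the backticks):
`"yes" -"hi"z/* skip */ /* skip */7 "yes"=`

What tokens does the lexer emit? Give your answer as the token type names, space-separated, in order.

pos=0: enter STRING mode
pos=0: emit STR "yes" (now at pos=5)
pos=6: emit MINUS '-'
pos=7: enter STRING mode
pos=7: emit STR "hi" (now at pos=11)
pos=11: emit ID 'z' (now at pos=12)
pos=12: enter COMMENT mode (saw '/*')
exit COMMENT mode (now at pos=22)
pos=23: enter COMMENT mode (saw '/*')
exit COMMENT mode (now at pos=33)
pos=33: emit NUM '7' (now at pos=34)
pos=35: enter STRING mode
pos=35: emit STR "yes" (now at pos=40)
pos=40: emit EQ '='
DONE. 7 tokens: [STR, MINUS, STR, ID, NUM, STR, EQ]

Answer: STR MINUS STR ID NUM STR EQ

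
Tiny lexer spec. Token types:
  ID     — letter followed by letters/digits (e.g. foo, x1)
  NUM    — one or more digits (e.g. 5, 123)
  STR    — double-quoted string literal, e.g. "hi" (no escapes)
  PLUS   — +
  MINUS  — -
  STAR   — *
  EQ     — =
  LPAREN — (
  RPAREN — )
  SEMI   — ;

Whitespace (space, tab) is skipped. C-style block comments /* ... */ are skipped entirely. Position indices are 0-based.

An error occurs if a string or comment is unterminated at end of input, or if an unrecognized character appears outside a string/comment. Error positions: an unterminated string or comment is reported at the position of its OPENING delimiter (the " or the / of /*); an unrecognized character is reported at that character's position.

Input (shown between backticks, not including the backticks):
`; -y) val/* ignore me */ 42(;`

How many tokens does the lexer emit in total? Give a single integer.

pos=0: emit SEMI ';'
pos=2: emit MINUS '-'
pos=3: emit ID 'y' (now at pos=4)
pos=4: emit RPAREN ')'
pos=6: emit ID 'val' (now at pos=9)
pos=9: enter COMMENT mode (saw '/*')
exit COMMENT mode (now at pos=24)
pos=25: emit NUM '42' (now at pos=27)
pos=27: emit LPAREN '('
pos=28: emit SEMI ';'
DONE. 8 tokens: [SEMI, MINUS, ID, RPAREN, ID, NUM, LPAREN, SEMI]

Answer: 8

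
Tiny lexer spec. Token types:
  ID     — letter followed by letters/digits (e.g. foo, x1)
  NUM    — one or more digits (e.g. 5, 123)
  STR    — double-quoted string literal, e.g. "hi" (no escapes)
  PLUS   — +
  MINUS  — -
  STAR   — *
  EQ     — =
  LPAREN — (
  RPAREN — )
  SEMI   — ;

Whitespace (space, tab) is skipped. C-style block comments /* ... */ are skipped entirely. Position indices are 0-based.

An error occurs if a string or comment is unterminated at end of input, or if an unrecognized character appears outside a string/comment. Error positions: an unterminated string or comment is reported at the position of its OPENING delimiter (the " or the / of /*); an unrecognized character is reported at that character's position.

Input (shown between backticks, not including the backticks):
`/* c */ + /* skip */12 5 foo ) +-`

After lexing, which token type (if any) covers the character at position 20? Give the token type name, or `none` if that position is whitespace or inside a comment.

Answer: NUM

Derivation:
pos=0: enter COMMENT mode (saw '/*')
exit COMMENT mode (now at pos=7)
pos=8: emit PLUS '+'
pos=10: enter COMMENT mode (saw '/*')
exit COMMENT mode (now at pos=20)
pos=20: emit NUM '12' (now at pos=22)
pos=23: emit NUM '5' (now at pos=24)
pos=25: emit ID 'foo' (now at pos=28)
pos=29: emit RPAREN ')'
pos=31: emit PLUS '+'
pos=32: emit MINUS '-'
DONE. 7 tokens: [PLUS, NUM, NUM, ID, RPAREN, PLUS, MINUS]
Position 20: char is '1' -> NUM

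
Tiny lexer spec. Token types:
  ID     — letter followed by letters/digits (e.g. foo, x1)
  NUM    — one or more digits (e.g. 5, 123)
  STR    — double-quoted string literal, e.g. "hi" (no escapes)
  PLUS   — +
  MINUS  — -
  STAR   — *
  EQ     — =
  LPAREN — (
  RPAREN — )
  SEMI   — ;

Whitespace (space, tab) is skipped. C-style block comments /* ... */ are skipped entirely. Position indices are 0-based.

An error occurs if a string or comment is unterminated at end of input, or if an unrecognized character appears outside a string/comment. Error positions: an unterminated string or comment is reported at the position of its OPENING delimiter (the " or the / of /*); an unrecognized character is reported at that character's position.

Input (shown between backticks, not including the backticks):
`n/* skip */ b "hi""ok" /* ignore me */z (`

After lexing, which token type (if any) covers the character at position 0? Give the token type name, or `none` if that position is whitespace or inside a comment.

Answer: ID

Derivation:
pos=0: emit ID 'n' (now at pos=1)
pos=1: enter COMMENT mode (saw '/*')
exit COMMENT mode (now at pos=11)
pos=12: emit ID 'b' (now at pos=13)
pos=14: enter STRING mode
pos=14: emit STR "hi" (now at pos=18)
pos=18: enter STRING mode
pos=18: emit STR "ok" (now at pos=22)
pos=23: enter COMMENT mode (saw '/*')
exit COMMENT mode (now at pos=38)
pos=38: emit ID 'z' (now at pos=39)
pos=40: emit LPAREN '('
DONE. 6 tokens: [ID, ID, STR, STR, ID, LPAREN]
Position 0: char is 'n' -> ID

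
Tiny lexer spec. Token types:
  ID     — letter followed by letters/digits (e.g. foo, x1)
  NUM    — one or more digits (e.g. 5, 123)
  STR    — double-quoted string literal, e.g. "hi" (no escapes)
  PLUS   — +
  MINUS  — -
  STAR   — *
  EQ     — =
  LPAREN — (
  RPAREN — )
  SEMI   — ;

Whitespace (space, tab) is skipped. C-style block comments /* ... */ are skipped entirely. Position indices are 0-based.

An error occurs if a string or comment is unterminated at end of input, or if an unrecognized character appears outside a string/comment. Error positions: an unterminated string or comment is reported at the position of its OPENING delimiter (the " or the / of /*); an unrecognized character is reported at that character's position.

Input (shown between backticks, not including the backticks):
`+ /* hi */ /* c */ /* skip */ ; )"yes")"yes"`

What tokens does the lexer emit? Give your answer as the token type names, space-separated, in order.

pos=0: emit PLUS '+'
pos=2: enter COMMENT mode (saw '/*')
exit COMMENT mode (now at pos=10)
pos=11: enter COMMENT mode (saw '/*')
exit COMMENT mode (now at pos=18)
pos=19: enter COMMENT mode (saw '/*')
exit COMMENT mode (now at pos=29)
pos=30: emit SEMI ';'
pos=32: emit RPAREN ')'
pos=33: enter STRING mode
pos=33: emit STR "yes" (now at pos=38)
pos=38: emit RPAREN ')'
pos=39: enter STRING mode
pos=39: emit STR "yes" (now at pos=44)
DONE. 6 tokens: [PLUS, SEMI, RPAREN, STR, RPAREN, STR]

Answer: PLUS SEMI RPAREN STR RPAREN STR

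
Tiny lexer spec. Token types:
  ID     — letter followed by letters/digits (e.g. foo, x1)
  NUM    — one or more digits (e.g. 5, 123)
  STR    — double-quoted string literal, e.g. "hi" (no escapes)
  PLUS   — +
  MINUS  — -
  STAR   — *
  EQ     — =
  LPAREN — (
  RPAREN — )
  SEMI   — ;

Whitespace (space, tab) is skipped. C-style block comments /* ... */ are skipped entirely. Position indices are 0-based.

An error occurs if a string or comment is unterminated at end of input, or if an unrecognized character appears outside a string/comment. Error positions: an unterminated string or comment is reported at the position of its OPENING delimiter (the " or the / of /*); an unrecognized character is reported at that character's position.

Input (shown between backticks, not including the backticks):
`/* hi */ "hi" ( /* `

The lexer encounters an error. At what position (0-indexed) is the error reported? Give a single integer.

pos=0: enter COMMENT mode (saw '/*')
exit COMMENT mode (now at pos=8)
pos=9: enter STRING mode
pos=9: emit STR "hi" (now at pos=13)
pos=14: emit LPAREN '('
pos=16: enter COMMENT mode (saw '/*')
pos=16: ERROR — unterminated comment (reached EOF)

Answer: 16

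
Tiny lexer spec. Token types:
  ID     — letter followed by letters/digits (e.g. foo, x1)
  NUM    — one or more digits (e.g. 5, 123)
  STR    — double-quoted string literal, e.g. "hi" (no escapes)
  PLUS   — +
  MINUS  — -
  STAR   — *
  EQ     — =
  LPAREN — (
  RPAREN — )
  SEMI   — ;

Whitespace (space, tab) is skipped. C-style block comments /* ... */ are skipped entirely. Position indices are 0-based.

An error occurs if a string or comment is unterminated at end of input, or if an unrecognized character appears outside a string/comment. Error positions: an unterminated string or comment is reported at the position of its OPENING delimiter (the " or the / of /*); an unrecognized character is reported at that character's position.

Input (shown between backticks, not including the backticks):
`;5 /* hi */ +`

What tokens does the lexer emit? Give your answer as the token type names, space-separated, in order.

Answer: SEMI NUM PLUS

Derivation:
pos=0: emit SEMI ';'
pos=1: emit NUM '5' (now at pos=2)
pos=3: enter COMMENT mode (saw '/*')
exit COMMENT mode (now at pos=11)
pos=12: emit PLUS '+'
DONE. 3 tokens: [SEMI, NUM, PLUS]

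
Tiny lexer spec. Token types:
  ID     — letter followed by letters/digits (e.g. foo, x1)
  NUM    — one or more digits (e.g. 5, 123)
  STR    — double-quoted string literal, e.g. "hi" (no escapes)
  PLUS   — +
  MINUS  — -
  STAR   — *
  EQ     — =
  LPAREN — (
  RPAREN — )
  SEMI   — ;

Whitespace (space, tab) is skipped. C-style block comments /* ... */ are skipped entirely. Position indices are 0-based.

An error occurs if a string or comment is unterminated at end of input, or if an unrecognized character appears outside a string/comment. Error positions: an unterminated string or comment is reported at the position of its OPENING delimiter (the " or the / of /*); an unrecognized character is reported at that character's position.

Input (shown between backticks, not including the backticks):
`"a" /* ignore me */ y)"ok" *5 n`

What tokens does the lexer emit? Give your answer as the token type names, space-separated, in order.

Answer: STR ID RPAREN STR STAR NUM ID

Derivation:
pos=0: enter STRING mode
pos=0: emit STR "a" (now at pos=3)
pos=4: enter COMMENT mode (saw '/*')
exit COMMENT mode (now at pos=19)
pos=20: emit ID 'y' (now at pos=21)
pos=21: emit RPAREN ')'
pos=22: enter STRING mode
pos=22: emit STR "ok" (now at pos=26)
pos=27: emit STAR '*'
pos=28: emit NUM '5' (now at pos=29)
pos=30: emit ID 'n' (now at pos=31)
DONE. 7 tokens: [STR, ID, RPAREN, STR, STAR, NUM, ID]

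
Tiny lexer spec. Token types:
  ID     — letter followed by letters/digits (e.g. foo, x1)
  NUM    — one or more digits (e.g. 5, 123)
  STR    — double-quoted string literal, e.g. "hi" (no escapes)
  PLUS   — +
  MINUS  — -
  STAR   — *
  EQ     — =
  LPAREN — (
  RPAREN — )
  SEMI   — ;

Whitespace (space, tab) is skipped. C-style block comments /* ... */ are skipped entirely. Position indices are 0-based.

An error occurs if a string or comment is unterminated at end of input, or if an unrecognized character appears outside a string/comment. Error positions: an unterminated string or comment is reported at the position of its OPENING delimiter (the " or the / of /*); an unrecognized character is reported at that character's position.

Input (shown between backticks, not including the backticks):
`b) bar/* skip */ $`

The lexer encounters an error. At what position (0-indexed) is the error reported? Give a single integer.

pos=0: emit ID 'b' (now at pos=1)
pos=1: emit RPAREN ')'
pos=3: emit ID 'bar' (now at pos=6)
pos=6: enter COMMENT mode (saw '/*')
exit COMMENT mode (now at pos=16)
pos=17: ERROR — unrecognized char '$'

Answer: 17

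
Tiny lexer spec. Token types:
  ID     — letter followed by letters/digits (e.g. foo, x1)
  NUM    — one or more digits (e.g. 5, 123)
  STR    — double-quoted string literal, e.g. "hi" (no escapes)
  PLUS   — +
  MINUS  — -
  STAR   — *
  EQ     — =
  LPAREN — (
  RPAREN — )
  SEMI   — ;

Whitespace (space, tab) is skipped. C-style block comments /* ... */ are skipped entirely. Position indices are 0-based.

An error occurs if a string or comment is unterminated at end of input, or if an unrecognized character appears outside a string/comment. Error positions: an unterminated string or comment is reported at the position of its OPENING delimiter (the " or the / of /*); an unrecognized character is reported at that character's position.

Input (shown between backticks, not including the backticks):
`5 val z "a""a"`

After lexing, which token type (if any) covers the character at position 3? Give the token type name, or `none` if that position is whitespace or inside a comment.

Answer: ID

Derivation:
pos=0: emit NUM '5' (now at pos=1)
pos=2: emit ID 'val' (now at pos=5)
pos=6: emit ID 'z' (now at pos=7)
pos=8: enter STRING mode
pos=8: emit STR "a" (now at pos=11)
pos=11: enter STRING mode
pos=11: emit STR "a" (now at pos=14)
DONE. 5 tokens: [NUM, ID, ID, STR, STR]
Position 3: char is 'a' -> ID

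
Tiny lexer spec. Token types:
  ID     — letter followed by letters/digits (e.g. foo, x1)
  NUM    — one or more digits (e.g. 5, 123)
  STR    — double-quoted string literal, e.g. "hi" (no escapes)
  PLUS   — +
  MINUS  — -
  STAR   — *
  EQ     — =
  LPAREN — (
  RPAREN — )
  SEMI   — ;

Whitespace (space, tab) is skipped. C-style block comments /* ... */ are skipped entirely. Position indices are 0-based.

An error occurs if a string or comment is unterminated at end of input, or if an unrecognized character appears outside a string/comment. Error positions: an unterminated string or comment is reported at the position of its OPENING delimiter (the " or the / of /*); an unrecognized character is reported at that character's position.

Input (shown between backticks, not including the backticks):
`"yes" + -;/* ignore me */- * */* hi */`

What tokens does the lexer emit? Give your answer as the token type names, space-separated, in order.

Answer: STR PLUS MINUS SEMI MINUS STAR STAR

Derivation:
pos=0: enter STRING mode
pos=0: emit STR "yes" (now at pos=5)
pos=6: emit PLUS '+'
pos=8: emit MINUS '-'
pos=9: emit SEMI ';'
pos=10: enter COMMENT mode (saw '/*')
exit COMMENT mode (now at pos=25)
pos=25: emit MINUS '-'
pos=27: emit STAR '*'
pos=29: emit STAR '*'
pos=30: enter COMMENT mode (saw '/*')
exit COMMENT mode (now at pos=38)
DONE. 7 tokens: [STR, PLUS, MINUS, SEMI, MINUS, STAR, STAR]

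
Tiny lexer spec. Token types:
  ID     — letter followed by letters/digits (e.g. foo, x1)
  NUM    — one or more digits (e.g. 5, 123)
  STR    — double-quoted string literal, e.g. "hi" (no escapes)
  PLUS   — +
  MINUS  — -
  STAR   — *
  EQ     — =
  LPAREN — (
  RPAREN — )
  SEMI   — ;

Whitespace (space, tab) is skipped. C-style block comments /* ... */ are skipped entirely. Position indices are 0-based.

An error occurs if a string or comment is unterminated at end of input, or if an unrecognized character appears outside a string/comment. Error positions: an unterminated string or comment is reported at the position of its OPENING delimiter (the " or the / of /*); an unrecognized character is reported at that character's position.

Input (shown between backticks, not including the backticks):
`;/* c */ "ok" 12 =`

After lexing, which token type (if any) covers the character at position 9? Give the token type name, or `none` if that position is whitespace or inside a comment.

Answer: STR

Derivation:
pos=0: emit SEMI ';'
pos=1: enter COMMENT mode (saw '/*')
exit COMMENT mode (now at pos=8)
pos=9: enter STRING mode
pos=9: emit STR "ok" (now at pos=13)
pos=14: emit NUM '12' (now at pos=16)
pos=17: emit EQ '='
DONE. 4 tokens: [SEMI, STR, NUM, EQ]
Position 9: char is '"' -> STR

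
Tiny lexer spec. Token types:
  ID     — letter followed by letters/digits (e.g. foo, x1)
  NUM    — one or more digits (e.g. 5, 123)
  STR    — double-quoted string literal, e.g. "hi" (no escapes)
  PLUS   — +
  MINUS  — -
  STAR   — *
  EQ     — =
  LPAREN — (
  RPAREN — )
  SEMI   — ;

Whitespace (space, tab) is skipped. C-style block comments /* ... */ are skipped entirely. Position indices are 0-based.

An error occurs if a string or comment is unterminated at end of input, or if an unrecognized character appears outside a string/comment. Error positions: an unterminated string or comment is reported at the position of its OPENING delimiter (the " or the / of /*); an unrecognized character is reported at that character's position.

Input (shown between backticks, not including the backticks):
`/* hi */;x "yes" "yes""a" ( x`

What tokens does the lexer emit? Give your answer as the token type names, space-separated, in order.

Answer: SEMI ID STR STR STR LPAREN ID

Derivation:
pos=0: enter COMMENT mode (saw '/*')
exit COMMENT mode (now at pos=8)
pos=8: emit SEMI ';'
pos=9: emit ID 'x' (now at pos=10)
pos=11: enter STRING mode
pos=11: emit STR "yes" (now at pos=16)
pos=17: enter STRING mode
pos=17: emit STR "yes" (now at pos=22)
pos=22: enter STRING mode
pos=22: emit STR "a" (now at pos=25)
pos=26: emit LPAREN '('
pos=28: emit ID 'x' (now at pos=29)
DONE. 7 tokens: [SEMI, ID, STR, STR, STR, LPAREN, ID]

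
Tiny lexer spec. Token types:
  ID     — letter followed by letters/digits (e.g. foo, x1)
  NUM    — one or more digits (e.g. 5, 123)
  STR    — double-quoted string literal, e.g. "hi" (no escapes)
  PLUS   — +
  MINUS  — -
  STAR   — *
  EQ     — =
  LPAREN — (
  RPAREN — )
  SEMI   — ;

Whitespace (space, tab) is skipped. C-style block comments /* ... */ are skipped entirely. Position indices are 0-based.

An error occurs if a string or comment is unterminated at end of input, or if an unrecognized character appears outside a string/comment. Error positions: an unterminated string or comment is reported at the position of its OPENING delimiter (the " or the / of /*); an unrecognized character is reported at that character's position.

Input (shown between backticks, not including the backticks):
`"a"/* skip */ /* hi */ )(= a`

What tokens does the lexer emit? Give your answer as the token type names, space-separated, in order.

pos=0: enter STRING mode
pos=0: emit STR "a" (now at pos=3)
pos=3: enter COMMENT mode (saw '/*')
exit COMMENT mode (now at pos=13)
pos=14: enter COMMENT mode (saw '/*')
exit COMMENT mode (now at pos=22)
pos=23: emit RPAREN ')'
pos=24: emit LPAREN '('
pos=25: emit EQ '='
pos=27: emit ID 'a' (now at pos=28)
DONE. 5 tokens: [STR, RPAREN, LPAREN, EQ, ID]

Answer: STR RPAREN LPAREN EQ ID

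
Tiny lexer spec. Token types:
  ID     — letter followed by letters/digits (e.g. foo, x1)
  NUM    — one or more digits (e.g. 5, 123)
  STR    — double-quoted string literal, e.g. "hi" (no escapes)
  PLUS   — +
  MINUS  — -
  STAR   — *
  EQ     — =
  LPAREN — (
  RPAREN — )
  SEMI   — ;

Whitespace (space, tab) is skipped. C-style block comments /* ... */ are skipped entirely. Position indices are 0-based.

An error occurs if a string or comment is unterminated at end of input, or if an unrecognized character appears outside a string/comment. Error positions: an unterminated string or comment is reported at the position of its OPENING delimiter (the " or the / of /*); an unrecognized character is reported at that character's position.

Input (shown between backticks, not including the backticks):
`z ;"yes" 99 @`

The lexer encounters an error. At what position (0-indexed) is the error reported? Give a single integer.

Answer: 12

Derivation:
pos=0: emit ID 'z' (now at pos=1)
pos=2: emit SEMI ';'
pos=3: enter STRING mode
pos=3: emit STR "yes" (now at pos=8)
pos=9: emit NUM '99' (now at pos=11)
pos=12: ERROR — unrecognized char '@'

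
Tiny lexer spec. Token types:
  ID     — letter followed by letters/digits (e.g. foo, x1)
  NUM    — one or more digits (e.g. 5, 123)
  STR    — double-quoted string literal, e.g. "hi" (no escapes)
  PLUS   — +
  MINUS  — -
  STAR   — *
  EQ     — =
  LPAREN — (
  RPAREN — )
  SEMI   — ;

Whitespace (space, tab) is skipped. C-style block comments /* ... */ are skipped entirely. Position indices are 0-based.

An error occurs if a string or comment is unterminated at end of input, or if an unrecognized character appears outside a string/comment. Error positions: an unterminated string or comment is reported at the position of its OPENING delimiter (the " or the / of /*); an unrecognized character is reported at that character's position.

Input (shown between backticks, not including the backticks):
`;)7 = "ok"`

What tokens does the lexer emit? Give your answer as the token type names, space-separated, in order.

pos=0: emit SEMI ';'
pos=1: emit RPAREN ')'
pos=2: emit NUM '7' (now at pos=3)
pos=4: emit EQ '='
pos=6: enter STRING mode
pos=6: emit STR "ok" (now at pos=10)
DONE. 5 tokens: [SEMI, RPAREN, NUM, EQ, STR]

Answer: SEMI RPAREN NUM EQ STR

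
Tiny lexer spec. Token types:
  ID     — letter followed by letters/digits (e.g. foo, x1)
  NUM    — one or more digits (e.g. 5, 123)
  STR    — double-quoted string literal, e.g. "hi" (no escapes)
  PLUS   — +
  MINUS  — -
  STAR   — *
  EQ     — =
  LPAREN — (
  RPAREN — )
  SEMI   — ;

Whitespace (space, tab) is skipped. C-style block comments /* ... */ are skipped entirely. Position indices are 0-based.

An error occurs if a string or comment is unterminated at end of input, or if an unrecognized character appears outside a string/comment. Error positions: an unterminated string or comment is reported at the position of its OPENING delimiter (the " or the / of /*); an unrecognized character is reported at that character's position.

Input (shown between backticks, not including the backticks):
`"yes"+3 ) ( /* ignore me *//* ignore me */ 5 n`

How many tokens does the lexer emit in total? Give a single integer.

Answer: 7

Derivation:
pos=0: enter STRING mode
pos=0: emit STR "yes" (now at pos=5)
pos=5: emit PLUS '+'
pos=6: emit NUM '3' (now at pos=7)
pos=8: emit RPAREN ')'
pos=10: emit LPAREN '('
pos=12: enter COMMENT mode (saw '/*')
exit COMMENT mode (now at pos=27)
pos=27: enter COMMENT mode (saw '/*')
exit COMMENT mode (now at pos=42)
pos=43: emit NUM '5' (now at pos=44)
pos=45: emit ID 'n' (now at pos=46)
DONE. 7 tokens: [STR, PLUS, NUM, RPAREN, LPAREN, NUM, ID]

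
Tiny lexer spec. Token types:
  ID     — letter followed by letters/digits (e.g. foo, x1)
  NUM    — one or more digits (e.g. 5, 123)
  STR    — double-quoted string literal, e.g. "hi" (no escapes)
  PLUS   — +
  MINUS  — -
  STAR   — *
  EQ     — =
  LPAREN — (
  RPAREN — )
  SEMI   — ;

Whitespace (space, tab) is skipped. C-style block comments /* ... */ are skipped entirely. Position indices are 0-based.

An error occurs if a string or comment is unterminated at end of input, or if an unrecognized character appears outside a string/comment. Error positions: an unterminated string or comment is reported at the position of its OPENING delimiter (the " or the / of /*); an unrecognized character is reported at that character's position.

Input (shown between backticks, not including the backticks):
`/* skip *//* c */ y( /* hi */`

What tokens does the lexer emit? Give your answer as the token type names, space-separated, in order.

Answer: ID LPAREN

Derivation:
pos=0: enter COMMENT mode (saw '/*')
exit COMMENT mode (now at pos=10)
pos=10: enter COMMENT mode (saw '/*')
exit COMMENT mode (now at pos=17)
pos=18: emit ID 'y' (now at pos=19)
pos=19: emit LPAREN '('
pos=21: enter COMMENT mode (saw '/*')
exit COMMENT mode (now at pos=29)
DONE. 2 tokens: [ID, LPAREN]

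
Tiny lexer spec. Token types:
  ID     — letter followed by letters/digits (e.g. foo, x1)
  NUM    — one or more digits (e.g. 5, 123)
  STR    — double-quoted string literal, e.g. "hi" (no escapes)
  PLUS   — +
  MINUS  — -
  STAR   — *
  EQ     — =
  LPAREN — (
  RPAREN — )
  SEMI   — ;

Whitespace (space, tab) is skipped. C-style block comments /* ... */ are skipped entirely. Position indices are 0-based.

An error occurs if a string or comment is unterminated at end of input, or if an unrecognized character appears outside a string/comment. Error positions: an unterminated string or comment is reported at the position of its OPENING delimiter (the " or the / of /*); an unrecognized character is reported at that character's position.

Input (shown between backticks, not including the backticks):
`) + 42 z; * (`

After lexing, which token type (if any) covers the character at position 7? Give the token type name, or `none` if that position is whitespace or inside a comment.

pos=0: emit RPAREN ')'
pos=2: emit PLUS '+'
pos=4: emit NUM '42' (now at pos=6)
pos=7: emit ID 'z' (now at pos=8)
pos=8: emit SEMI ';'
pos=10: emit STAR '*'
pos=12: emit LPAREN '('
DONE. 7 tokens: [RPAREN, PLUS, NUM, ID, SEMI, STAR, LPAREN]
Position 7: char is 'z' -> ID

Answer: ID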